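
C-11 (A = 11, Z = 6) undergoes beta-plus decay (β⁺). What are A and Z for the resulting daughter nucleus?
Daughter: A = 11, Z = 5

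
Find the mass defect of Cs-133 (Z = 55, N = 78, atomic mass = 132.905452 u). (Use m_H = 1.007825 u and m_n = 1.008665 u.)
Δm = Z·m_H + N·m_n − M = 1.201 u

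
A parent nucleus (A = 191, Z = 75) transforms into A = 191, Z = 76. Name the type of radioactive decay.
ΔA = 0, ΔZ = +1 ⇒ beta-minus decay (β⁻)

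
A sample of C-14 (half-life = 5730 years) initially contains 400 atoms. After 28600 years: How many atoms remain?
N = N₀(1/2)^(t/t½) = 12.58 atoms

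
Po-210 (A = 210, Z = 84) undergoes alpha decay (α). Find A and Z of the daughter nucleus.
Daughter: A = 206, Z = 82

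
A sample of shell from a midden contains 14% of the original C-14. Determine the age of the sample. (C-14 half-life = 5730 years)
Age = t½ × log₂(1/ratio) = 16250 years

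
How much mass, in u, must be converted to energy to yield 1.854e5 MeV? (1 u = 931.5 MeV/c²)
m = E/c² = 199 u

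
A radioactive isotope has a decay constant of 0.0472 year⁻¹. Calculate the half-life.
t½ = ln(2)/λ = 14.69 years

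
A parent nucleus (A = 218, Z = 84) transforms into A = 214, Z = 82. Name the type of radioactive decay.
ΔA = -4, ΔZ = -2 ⇒ alpha decay (α)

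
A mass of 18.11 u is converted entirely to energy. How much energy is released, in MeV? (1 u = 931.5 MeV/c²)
E = mc² = 16870 MeV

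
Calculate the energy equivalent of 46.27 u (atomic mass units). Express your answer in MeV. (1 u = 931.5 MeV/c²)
E = mc² = 43100 MeV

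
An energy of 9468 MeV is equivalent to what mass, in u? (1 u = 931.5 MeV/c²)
m = E/c² = 10.16 u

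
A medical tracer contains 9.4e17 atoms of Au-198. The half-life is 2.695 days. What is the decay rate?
A = λN = 2.418e17 decays/day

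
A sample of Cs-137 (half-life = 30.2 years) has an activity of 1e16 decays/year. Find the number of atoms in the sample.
N = A/λ = 4.357e17 atoms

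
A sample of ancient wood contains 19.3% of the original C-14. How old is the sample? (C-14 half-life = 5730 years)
Age = t½ × log₂(1/ratio) = 13600 years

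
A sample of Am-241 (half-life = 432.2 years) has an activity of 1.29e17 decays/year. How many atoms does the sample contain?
N = A/λ = 8.044e19 atoms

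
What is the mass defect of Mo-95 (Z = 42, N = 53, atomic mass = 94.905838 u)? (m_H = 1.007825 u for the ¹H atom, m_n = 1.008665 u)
Δm = Z·m_H + N·m_n − M = 0.8821 u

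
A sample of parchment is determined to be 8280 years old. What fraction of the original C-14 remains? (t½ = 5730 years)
N/N₀ = (1/2)^(t/t½) = 0.3673 = 36.7%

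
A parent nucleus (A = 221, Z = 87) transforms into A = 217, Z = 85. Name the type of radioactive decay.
ΔA = -4, ΔZ = -2 ⇒ alpha decay (α)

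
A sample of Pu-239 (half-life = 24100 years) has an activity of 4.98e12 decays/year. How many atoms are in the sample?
N = A/λ = 1.731e17 atoms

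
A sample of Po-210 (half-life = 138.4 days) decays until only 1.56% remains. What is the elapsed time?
t = t½ × log₂(N₀/N) = 830.7 days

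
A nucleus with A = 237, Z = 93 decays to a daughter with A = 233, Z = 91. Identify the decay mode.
ΔA = -4, ΔZ = -2 ⇒ alpha decay (α)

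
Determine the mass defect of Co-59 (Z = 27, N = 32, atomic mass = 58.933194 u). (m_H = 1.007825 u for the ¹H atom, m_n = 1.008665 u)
Δm = Z·m_H + N·m_n − M = 0.5554 u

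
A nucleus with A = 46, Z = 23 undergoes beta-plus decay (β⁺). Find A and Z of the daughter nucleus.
Daughter: A = 46, Z = 22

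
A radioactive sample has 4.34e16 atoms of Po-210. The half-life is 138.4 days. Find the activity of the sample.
A = λN = 2.174e14 decays/day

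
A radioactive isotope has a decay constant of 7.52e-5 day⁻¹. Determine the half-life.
t½ = ln(2)/λ = 9217 days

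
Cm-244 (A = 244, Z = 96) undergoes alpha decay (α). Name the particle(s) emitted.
α particle = ⁴₂He (2 protons + 2 neutrons)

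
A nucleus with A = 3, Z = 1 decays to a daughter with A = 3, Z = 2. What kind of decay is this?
ΔA = 0, ΔZ = +1 ⇒ beta-minus decay (β⁻)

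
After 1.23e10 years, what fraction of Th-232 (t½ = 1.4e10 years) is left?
N/N₀ = (1/2)^(t/t½) = 0.5439 = 54.4%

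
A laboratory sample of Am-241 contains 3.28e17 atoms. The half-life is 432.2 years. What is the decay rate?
A = λN = 5.26e14 decays/year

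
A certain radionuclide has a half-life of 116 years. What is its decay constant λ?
λ = ln(2)/t½ = 0.005975 year⁻¹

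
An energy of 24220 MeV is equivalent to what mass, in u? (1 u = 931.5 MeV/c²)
m = E/c² = 26 u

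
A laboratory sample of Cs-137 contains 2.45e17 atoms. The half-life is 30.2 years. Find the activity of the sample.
A = λN = 5.623e15 decays/year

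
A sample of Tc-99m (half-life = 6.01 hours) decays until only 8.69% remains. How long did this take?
t = t½ × log₂(N₀/N) = 21.18 hours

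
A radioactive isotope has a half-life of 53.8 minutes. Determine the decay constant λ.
λ = ln(2)/t½ = 0.01288 minute⁻¹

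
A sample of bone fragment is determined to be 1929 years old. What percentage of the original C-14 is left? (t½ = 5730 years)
N/N₀ = (1/2)^(t/t½) = 0.7919 = 79.2%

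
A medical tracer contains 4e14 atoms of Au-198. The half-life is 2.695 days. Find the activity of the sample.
A = λN = 1.029e14 decays/day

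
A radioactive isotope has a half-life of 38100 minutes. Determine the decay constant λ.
λ = ln(2)/t½ = 1.819e-5 minute⁻¹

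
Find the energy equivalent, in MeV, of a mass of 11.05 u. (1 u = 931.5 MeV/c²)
E = mc² = 10290 MeV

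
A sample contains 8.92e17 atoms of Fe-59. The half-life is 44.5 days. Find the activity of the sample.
A = λN = 1.389e16 decays/day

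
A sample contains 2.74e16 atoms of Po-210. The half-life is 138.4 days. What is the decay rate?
A = λN = 1.372e14 decays/day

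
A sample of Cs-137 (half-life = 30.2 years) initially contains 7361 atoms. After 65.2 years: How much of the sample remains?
N = N₀(1/2)^(t/t½) = 1648 atoms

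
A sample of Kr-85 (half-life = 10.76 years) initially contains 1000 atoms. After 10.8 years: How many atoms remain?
N = N₀(1/2)^(t/t½) = 498.7 atoms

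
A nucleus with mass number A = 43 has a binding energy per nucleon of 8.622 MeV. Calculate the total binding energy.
B.E. = 8.622 × 43 = 370.7 MeV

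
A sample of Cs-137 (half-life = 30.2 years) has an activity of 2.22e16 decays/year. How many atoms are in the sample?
N = A/λ = 9.672e17 atoms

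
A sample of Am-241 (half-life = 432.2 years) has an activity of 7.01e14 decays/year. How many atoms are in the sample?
N = A/λ = 4.371e17 atoms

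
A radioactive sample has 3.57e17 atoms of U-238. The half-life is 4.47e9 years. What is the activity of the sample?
A = λN = 5.536e7 decays/year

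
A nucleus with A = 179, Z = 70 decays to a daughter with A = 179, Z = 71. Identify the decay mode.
ΔA = 0, ΔZ = +1 ⇒ beta-minus decay (β⁻)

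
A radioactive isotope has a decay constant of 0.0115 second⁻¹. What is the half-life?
t½ = ln(2)/λ = 60.27 seconds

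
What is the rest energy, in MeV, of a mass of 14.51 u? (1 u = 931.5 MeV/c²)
E = mc² = 13520 MeV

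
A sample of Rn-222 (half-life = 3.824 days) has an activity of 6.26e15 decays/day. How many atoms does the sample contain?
N = A/λ = 3.454e16 atoms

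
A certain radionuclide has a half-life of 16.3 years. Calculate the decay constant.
λ = ln(2)/t½ = 0.04252 year⁻¹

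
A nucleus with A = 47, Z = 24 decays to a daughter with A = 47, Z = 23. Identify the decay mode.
ΔA = 0, ΔZ = -1 ⇒ beta-plus decay (β⁺) or electron capture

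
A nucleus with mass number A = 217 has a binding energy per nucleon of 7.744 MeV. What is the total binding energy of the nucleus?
B.E. = 7.744 × 217 = 1680 MeV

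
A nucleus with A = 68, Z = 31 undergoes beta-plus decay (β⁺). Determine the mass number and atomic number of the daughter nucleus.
Daughter: A = 68, Z = 30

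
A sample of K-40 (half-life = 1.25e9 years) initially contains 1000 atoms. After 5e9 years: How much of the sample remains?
N = N₀(1/2)^(t/t½) = 62.5 atoms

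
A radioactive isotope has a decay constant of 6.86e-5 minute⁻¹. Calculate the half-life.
t½ = ln(2)/λ = 10100 minutes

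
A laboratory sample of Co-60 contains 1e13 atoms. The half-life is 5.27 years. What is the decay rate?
A = λN = 1.315e12 decays/year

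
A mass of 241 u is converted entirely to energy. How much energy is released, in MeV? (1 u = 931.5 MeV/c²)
E = mc² = 2.245e5 MeV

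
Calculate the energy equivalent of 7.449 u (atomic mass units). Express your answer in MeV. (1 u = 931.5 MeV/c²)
E = mc² = 6939 MeV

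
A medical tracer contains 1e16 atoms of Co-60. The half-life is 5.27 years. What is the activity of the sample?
A = λN = 1.315e15 decays/year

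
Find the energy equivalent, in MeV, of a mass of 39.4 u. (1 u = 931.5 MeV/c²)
E = mc² = 36700 MeV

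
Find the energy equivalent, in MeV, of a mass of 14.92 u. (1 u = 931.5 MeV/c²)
E = mc² = 13900 MeV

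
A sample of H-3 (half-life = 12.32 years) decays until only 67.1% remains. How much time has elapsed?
t = t½ × log₂(N₀/N) = 7.092 years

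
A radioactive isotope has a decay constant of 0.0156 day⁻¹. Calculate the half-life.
t½ = ln(2)/λ = 44.43 days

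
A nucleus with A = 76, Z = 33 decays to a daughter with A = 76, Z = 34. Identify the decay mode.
ΔA = 0, ΔZ = +1 ⇒ beta-minus decay (β⁻)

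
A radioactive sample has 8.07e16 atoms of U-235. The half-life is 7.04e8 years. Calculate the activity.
A = λN = 7.946e7 decays/year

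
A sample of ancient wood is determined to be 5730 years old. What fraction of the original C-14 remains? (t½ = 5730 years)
N/N₀ = (1/2)^(t/t½) = 0.5 = 50%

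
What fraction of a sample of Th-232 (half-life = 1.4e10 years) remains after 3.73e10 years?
N/N₀ = (1/2)^(t/t½) = 0.1578 = 15.8%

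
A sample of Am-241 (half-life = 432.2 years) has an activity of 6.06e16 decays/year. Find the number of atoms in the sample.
N = A/λ = 3.779e19 atoms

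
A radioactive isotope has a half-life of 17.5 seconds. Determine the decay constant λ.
λ = ln(2)/t½ = 0.03961 second⁻¹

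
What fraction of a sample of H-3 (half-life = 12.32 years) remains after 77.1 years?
N/N₀ = (1/2)^(t/t½) = 0.01307 = 1.31%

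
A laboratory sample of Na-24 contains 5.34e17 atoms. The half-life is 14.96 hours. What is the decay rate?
A = λN = 2.474e16 decays/hour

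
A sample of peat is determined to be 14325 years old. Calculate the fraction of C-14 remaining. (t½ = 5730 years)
N/N₀ = (1/2)^(t/t½) = 0.1768 = 17.7%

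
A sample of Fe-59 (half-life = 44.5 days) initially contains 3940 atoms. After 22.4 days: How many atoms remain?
N = N₀(1/2)^(t/t½) = 2779 atoms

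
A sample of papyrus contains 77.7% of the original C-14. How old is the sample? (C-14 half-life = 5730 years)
Age = t½ × log₂(1/ratio) = 2086 years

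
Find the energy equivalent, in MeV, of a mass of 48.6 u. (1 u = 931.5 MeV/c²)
E = mc² = 45270 MeV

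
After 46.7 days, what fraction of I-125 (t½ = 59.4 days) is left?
N/N₀ = (1/2)^(t/t½) = 0.5799 = 58%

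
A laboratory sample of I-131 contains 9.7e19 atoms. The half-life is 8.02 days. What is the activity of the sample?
A = λN = 8.383e18 decays/day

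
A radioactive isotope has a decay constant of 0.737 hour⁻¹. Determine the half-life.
t½ = ln(2)/λ = 0.9405 hours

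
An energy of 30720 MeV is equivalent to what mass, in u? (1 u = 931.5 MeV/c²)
m = E/c² = 32.98 u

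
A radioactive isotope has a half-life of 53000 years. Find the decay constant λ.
λ = ln(2)/t½ = 1.308e-5 year⁻¹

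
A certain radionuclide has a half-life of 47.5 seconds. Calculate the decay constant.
λ = ln(2)/t½ = 0.01459 second⁻¹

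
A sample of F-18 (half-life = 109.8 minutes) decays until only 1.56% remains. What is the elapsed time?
t = t½ × log₂(N₀/N) = 659.1 minutes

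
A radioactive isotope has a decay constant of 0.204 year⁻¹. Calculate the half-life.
t½ = ln(2)/λ = 3.398 years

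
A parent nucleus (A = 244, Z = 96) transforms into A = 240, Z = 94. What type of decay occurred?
ΔA = -4, ΔZ = -2 ⇒ alpha decay (α)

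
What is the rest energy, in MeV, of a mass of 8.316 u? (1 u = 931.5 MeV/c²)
E = mc² = 7746 MeV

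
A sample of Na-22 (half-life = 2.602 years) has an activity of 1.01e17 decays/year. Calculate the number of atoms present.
N = A/λ = 3.791e17 atoms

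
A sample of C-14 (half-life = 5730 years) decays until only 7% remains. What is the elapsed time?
t = t½ × log₂(N₀/N) = 21980 years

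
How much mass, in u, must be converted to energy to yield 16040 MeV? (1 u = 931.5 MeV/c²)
m = E/c² = 17.22 u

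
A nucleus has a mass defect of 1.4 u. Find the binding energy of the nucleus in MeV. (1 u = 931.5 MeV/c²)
B.E. = Δm × 931.5 = 1304 MeV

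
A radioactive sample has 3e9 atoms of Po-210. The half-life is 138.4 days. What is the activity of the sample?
A = λN = 1.502e7 decays/day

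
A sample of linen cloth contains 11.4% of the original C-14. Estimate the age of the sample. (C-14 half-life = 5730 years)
Age = t½ × log₂(1/ratio) = 17950 years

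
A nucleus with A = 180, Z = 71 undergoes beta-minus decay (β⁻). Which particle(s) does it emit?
β⁻: electron (e⁻) + antineutrino (ν̄ₑ)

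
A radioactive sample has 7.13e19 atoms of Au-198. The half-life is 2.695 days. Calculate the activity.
A = λN = 1.834e19 decays/day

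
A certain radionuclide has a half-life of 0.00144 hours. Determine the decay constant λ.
λ = ln(2)/t½ = 481.4 hour⁻¹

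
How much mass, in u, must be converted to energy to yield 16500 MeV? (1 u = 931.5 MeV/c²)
m = E/c² = 17.71 u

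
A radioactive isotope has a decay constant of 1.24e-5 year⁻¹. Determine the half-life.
t½ = ln(2)/λ = 55900 years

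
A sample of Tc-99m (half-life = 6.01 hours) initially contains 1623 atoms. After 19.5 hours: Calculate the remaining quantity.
N = N₀(1/2)^(t/t½) = 171.2 atoms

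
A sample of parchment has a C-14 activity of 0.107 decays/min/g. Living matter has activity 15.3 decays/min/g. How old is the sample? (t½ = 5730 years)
Age = t½ × log₂(A₀/A) = 41030 years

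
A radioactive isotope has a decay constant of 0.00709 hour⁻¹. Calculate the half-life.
t½ = ln(2)/λ = 97.76 hours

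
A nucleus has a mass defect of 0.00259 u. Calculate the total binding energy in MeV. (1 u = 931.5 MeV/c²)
B.E. = Δm × 931.5 = 2.413 MeV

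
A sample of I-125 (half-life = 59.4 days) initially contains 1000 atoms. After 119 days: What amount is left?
N = N₀(1/2)^(t/t½) = 249.4 atoms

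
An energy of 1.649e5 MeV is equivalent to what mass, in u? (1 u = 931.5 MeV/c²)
m = E/c² = 177 u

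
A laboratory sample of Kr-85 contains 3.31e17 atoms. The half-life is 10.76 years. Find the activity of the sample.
A = λN = 2.132e16 decays/year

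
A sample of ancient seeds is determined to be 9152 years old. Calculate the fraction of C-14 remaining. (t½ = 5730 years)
N/N₀ = (1/2)^(t/t½) = 0.3305 = 33.1%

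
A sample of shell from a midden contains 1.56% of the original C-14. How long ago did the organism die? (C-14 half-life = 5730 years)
Age = t½ × log₂(1/ratio) = 34390 years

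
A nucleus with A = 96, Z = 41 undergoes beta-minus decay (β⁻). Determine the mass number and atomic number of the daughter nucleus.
Daughter: A = 96, Z = 42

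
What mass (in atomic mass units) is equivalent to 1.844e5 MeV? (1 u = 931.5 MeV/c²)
m = E/c² = 198 u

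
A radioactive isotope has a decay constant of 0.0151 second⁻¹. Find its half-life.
t½ = ln(2)/λ = 45.9 seconds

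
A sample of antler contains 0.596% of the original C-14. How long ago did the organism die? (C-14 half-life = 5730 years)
Age = t½ × log₂(1/ratio) = 42350 years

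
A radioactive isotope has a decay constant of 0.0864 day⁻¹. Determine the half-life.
t½ = ln(2)/λ = 8.023 days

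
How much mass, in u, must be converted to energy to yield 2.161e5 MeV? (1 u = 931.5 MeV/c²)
m = E/c² = 232 u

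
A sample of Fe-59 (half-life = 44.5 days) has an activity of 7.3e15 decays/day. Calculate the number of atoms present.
N = A/λ = 4.687e17 atoms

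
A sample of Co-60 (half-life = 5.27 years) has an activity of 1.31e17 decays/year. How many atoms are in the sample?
N = A/λ = 9.96e17 atoms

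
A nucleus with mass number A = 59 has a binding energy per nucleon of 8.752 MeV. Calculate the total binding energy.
B.E. = 8.752 × 59 = 516.4 MeV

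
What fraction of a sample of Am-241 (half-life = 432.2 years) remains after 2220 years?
N/N₀ = (1/2)^(t/t½) = 0.02843 = 2.84%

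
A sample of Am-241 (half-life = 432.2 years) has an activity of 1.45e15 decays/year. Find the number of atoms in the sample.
N = A/λ = 9.041e17 atoms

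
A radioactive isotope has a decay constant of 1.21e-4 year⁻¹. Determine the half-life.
t½ = ln(2)/λ = 5728 years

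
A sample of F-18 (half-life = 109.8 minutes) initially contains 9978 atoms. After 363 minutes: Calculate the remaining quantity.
N = N₀(1/2)^(t/t½) = 1009 atoms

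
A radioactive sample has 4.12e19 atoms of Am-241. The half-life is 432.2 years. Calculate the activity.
A = λN = 6.608e16 decays/year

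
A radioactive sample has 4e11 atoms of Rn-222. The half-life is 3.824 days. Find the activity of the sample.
A = λN = 7.25e10 decays/day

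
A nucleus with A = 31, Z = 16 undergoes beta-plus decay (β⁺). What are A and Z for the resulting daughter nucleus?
Daughter: A = 31, Z = 15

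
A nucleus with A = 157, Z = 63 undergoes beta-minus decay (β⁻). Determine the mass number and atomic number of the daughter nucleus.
Daughter: A = 157, Z = 64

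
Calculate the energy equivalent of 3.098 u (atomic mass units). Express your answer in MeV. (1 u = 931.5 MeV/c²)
E = mc² = 2886 MeV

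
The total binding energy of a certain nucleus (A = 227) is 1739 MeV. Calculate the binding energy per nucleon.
B.E./A = 1739/227 = 7.661 MeV/nucleon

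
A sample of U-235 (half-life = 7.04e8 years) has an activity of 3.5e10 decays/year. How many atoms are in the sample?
N = A/λ = 3.555e19 atoms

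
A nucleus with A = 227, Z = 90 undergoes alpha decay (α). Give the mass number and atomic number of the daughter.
Daughter: A = 223, Z = 88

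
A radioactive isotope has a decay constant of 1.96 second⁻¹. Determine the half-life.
t½ = ln(2)/λ = 0.3536 seconds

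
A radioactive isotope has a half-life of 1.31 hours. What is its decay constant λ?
λ = ln(2)/t½ = 0.5291 hour⁻¹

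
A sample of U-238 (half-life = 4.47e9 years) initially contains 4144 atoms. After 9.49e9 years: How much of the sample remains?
N = N₀(1/2)^(t/t½) = 951.3 atoms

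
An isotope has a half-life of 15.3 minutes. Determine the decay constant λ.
λ = ln(2)/t½ = 0.0453 minute⁻¹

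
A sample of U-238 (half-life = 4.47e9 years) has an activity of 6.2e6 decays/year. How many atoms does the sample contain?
N = A/λ = 3.998e16 atoms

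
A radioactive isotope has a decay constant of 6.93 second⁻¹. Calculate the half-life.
t½ = ln(2)/λ = 0.1 seconds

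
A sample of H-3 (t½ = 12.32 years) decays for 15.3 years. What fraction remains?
N/N₀ = (1/2)^(t/t½) = 0.4228 = 42.3%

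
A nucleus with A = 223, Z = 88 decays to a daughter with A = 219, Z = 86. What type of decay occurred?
ΔA = -4, ΔZ = -2 ⇒ alpha decay (α)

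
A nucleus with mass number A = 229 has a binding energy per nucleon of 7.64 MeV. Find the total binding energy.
B.E. = 7.64 × 229 = 1750 MeV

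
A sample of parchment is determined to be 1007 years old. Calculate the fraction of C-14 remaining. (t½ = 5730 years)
N/N₀ = (1/2)^(t/t½) = 0.8853 = 88.5%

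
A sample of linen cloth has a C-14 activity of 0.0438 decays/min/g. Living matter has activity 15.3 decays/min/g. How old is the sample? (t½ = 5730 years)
Age = t½ × log₂(A₀/A) = 48410 years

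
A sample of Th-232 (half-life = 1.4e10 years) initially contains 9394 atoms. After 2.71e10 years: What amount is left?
N = N₀(1/2)^(t/t½) = 2456 atoms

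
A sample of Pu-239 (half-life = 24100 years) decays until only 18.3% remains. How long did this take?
t = t½ × log₂(N₀/N) = 59050 years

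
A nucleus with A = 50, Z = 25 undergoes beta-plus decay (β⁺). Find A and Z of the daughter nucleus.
Daughter: A = 50, Z = 24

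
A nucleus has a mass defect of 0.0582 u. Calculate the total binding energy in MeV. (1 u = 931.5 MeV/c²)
B.E. = Δm × 931.5 = 54.21 MeV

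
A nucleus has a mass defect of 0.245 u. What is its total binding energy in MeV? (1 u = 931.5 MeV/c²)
B.E. = Δm × 931.5 = 228.2 MeV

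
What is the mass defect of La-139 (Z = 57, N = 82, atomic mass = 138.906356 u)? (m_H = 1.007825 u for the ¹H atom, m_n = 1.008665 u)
Δm = Z·m_H + N·m_n − M = 1.25 u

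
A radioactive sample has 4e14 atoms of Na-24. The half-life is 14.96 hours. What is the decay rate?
A = λN = 1.853e13 decays/hour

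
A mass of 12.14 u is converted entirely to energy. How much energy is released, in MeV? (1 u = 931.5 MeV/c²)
E = mc² = 11310 MeV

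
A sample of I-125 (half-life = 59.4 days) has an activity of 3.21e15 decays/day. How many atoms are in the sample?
N = A/λ = 2.751e17 atoms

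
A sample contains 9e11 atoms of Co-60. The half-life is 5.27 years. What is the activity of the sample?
A = λN = 1.184e11 decays/year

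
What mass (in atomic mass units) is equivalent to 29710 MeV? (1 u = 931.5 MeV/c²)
m = E/c² = 31.89 u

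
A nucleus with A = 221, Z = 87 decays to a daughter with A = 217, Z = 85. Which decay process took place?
ΔA = -4, ΔZ = -2 ⇒ alpha decay (α)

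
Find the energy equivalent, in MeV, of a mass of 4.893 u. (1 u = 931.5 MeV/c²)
E = mc² = 4558 MeV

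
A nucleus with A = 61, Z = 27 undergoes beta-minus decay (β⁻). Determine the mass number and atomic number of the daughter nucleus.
Daughter: A = 61, Z = 28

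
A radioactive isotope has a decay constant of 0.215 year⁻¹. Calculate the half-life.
t½ = ln(2)/λ = 3.224 years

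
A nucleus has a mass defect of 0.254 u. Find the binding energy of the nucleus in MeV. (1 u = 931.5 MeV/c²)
B.E. = Δm × 931.5 = 236.6 MeV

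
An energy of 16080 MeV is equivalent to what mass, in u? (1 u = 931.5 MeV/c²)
m = E/c² = 17.26 u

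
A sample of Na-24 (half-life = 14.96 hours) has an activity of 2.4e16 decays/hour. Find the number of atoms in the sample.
N = A/λ = 5.18e17 atoms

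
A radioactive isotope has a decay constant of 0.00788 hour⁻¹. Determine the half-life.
t½ = ln(2)/λ = 87.96 hours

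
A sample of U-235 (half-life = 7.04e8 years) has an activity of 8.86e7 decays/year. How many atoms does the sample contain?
N = A/λ = 8.999e16 atoms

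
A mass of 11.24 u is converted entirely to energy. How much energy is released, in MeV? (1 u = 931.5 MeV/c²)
E = mc² = 10470 MeV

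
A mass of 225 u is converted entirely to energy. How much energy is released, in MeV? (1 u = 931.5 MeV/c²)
E = mc² = 2.096e5 MeV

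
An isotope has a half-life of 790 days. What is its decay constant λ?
λ = ln(2)/t½ = 8.774e-4 day⁻¹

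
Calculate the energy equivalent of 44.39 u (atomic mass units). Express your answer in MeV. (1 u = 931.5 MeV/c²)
E = mc² = 41350 MeV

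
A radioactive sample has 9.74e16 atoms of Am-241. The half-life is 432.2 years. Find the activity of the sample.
A = λN = 1.562e14 decays/year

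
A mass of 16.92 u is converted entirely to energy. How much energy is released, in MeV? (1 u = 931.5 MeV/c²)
E = mc² = 15760 MeV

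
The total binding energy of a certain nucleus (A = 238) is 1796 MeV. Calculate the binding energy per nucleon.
B.E./A = 1796/238 = 7.546 MeV/nucleon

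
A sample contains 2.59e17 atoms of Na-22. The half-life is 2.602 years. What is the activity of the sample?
A = λN = 6.9e16 decays/year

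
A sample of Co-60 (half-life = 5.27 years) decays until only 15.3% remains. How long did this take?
t = t½ × log₂(N₀/N) = 14.27 years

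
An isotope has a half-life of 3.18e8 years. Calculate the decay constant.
λ = ln(2)/t½ = 2.18e-9 year⁻¹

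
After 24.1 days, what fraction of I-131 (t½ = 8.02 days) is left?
N/N₀ = (1/2)^(t/t½) = 0.1246 = 12.5%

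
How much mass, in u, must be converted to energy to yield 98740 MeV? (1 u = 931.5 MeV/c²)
m = E/c² = 106 u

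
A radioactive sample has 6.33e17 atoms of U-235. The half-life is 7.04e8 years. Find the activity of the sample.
A = λN = 6.232e8 decays/year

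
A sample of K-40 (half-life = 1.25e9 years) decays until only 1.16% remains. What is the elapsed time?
t = t½ × log₂(N₀/N) = 8.037e9 years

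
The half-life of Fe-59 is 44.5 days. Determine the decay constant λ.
λ = ln(2)/t½ = 0.01558 day⁻¹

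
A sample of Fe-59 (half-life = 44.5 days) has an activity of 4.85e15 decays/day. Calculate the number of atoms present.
N = A/λ = 3.114e17 atoms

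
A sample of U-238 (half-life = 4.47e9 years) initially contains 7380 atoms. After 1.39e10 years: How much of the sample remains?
N = N₀(1/2)^(t/t½) = 855 atoms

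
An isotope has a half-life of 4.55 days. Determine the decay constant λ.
λ = ln(2)/t½ = 0.1523 day⁻¹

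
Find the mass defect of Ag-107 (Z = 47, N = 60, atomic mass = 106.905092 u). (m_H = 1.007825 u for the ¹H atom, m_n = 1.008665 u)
Δm = Z·m_H + N·m_n − M = 0.9826 u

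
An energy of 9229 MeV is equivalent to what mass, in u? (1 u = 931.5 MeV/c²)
m = E/c² = 9.908 u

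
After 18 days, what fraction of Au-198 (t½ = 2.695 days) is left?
N/N₀ = (1/2)^(t/t½) = 0.009759 = 0.976%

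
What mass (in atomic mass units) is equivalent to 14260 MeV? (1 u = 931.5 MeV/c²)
m = E/c² = 15.31 u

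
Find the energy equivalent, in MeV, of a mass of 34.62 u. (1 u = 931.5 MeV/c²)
E = mc² = 32250 MeV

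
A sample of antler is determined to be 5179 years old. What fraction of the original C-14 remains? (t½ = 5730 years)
N/N₀ = (1/2)^(t/t½) = 0.5345 = 53.4%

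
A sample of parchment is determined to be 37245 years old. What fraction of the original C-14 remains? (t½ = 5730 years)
N/N₀ = (1/2)^(t/t½) = 0.01105 = 1.1%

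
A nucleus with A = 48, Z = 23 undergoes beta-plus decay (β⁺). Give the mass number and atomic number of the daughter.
Daughter: A = 48, Z = 22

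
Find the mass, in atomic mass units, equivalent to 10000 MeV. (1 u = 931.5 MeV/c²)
m = E/c² = 10.74 u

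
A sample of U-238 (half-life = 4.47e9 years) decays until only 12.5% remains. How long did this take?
t = t½ × log₂(N₀/N) = 1.341e10 years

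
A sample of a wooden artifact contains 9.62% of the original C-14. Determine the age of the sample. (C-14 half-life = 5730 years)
Age = t½ × log₂(1/ratio) = 19350 years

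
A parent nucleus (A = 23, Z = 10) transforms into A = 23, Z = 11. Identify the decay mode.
ΔA = 0, ΔZ = +1 ⇒ beta-minus decay (β⁻)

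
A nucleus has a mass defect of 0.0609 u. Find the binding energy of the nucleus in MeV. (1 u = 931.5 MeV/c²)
B.E. = Δm × 931.5 = 56.73 MeV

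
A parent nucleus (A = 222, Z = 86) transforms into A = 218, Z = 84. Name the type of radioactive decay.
ΔA = -4, ΔZ = -2 ⇒ alpha decay (α)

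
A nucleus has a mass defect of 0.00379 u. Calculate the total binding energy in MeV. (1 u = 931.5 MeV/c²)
B.E. = Δm × 931.5 = 3.53 MeV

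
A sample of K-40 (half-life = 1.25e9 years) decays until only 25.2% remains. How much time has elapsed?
t = t½ × log₂(N₀/N) = 2.486e9 years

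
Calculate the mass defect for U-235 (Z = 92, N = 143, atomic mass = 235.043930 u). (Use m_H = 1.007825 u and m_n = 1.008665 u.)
Δm = Z·m_H + N·m_n − M = 1.915 u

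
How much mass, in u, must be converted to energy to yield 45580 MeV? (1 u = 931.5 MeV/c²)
m = E/c² = 48.93 u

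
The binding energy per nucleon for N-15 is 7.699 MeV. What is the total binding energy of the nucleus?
B.E. = 7.699 × 15 = 115.5 MeV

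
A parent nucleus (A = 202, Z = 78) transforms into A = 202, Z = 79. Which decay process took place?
ΔA = 0, ΔZ = +1 ⇒ beta-minus decay (β⁻)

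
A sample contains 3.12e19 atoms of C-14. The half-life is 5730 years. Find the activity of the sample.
A = λN = 3.774e15 decays/year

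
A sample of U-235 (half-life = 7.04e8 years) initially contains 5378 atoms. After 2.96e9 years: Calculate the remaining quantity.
N = N₀(1/2)^(t/t½) = 291.7 atoms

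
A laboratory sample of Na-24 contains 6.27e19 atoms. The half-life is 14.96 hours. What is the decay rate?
A = λN = 2.905e18 decays/hour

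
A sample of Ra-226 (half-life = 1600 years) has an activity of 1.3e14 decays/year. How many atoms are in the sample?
N = A/λ = 3.001e17 atoms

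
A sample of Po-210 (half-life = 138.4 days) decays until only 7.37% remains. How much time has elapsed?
t = t½ × log₂(N₀/N) = 520.7 days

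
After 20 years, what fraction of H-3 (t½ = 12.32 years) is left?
N/N₀ = (1/2)^(t/t½) = 0.3246 = 32.5%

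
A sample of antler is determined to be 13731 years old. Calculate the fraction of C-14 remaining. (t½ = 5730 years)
N/N₀ = (1/2)^(t/t½) = 0.1899 = 19%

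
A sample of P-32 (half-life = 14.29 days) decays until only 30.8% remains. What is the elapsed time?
t = t½ × log₂(N₀/N) = 24.28 days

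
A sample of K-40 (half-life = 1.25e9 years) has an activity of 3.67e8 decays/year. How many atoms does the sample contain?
N = A/λ = 6.618e17 atoms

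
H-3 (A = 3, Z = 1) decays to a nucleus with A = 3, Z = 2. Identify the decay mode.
ΔA = 0, ΔZ = +1 ⇒ beta-minus decay (β⁻)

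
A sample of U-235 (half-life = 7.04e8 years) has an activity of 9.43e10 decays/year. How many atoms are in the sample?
N = A/λ = 9.578e19 atoms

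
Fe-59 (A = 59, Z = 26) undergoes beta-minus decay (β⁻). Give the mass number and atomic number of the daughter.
Daughter: A = 59, Z = 27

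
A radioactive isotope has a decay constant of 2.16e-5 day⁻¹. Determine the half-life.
t½ = ln(2)/λ = 32090 days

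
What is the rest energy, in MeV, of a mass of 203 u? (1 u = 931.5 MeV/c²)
E = mc² = 1.891e5 MeV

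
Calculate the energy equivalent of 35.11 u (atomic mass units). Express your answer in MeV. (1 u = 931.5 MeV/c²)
E = mc² = 32700 MeV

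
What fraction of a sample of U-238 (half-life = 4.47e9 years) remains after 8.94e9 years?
N/N₀ = (1/2)^(t/t½) = 0.25 = 25%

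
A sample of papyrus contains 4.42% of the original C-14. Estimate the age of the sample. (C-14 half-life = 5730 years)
Age = t½ × log₂(1/ratio) = 25780 years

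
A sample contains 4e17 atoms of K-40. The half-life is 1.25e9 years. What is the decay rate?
A = λN = 2.218e8 decays/year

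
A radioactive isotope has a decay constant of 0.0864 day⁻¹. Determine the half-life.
t½ = ln(2)/λ = 8.023 days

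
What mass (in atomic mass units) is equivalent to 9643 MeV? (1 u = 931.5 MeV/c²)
m = E/c² = 10.35 u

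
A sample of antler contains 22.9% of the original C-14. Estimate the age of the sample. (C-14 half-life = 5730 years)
Age = t½ × log₂(1/ratio) = 12190 years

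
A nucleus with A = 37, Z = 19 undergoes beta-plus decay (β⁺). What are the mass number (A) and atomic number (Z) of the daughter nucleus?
Daughter: A = 37, Z = 18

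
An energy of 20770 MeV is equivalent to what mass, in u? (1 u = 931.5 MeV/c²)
m = E/c² = 22.3 u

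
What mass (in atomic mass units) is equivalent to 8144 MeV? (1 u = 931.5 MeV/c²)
m = E/c² = 8.743 u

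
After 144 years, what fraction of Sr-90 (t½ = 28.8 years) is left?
N/N₀ = (1/2)^(t/t½) = 0.03125 = 3.12%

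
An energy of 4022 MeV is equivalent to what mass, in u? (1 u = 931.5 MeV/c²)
m = E/c² = 4.318 u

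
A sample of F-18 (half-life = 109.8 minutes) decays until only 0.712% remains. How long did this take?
t = t½ × log₂(N₀/N) = 783.3 minutes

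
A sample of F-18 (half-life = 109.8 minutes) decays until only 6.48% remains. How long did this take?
t = t½ × log₂(N₀/N) = 433.5 minutes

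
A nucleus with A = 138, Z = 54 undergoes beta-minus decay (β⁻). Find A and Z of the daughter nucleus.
Daughter: A = 138, Z = 55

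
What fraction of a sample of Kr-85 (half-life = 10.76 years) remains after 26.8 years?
N/N₀ = (1/2)^(t/t½) = 0.1779 = 17.8%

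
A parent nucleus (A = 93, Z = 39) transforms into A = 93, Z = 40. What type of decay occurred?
ΔA = 0, ΔZ = +1 ⇒ beta-minus decay (β⁻)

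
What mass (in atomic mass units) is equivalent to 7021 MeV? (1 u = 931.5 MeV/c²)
m = E/c² = 7.537 u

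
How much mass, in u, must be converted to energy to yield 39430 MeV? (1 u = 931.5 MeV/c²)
m = E/c² = 42.33 u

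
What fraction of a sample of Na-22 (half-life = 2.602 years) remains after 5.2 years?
N/N₀ = (1/2)^(t/t½) = 0.2503 = 25%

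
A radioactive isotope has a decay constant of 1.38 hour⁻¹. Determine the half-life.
t½ = ln(2)/λ = 0.5023 hours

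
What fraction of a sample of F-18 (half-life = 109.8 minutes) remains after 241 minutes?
N/N₀ = (1/2)^(t/t½) = 0.2184 = 21.8%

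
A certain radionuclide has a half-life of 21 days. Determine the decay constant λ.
λ = ln(2)/t½ = 0.03301 day⁻¹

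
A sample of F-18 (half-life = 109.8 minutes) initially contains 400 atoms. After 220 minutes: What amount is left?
N = N₀(1/2)^(t/t½) = 99.75 atoms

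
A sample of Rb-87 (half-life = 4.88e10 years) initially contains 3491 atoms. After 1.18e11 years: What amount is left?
N = N₀(1/2)^(t/t½) = 653.2 atoms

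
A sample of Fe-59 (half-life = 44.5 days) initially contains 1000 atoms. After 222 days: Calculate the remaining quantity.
N = N₀(1/2)^(t/t½) = 31.49 atoms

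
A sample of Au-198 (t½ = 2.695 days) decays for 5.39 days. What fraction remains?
N/N₀ = (1/2)^(t/t½) = 0.25 = 25%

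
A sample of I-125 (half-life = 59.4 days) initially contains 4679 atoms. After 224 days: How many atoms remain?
N = N₀(1/2)^(t/t½) = 342.7 atoms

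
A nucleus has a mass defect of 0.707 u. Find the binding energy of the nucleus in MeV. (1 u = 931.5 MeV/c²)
B.E. = Δm × 931.5 = 658.6 MeV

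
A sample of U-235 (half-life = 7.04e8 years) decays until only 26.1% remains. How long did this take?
t = t½ × log₂(N₀/N) = 1.364e9 years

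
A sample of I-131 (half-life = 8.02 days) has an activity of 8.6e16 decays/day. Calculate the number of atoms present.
N = A/λ = 9.951e17 atoms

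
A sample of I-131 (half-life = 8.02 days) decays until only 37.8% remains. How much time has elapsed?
t = t½ × log₂(N₀/N) = 11.26 days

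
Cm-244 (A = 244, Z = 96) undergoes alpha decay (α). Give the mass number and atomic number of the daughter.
Daughter: A = 240, Z = 94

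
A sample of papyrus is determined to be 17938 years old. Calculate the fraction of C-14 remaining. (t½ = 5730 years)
N/N₀ = (1/2)^(t/t½) = 0.1142 = 11.4%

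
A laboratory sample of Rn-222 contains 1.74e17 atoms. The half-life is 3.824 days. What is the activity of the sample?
A = λN = 3.154e16 decays/day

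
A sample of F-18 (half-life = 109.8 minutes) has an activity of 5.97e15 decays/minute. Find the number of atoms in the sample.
N = A/λ = 9.457e17 atoms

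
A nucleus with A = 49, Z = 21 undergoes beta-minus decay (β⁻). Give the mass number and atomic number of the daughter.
Daughter: A = 49, Z = 22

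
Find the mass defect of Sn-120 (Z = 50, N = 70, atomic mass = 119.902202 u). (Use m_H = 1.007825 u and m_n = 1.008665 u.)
Δm = Z·m_H + N·m_n − M = 1.096 u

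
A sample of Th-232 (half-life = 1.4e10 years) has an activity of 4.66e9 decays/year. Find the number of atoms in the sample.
N = A/λ = 9.412e19 atoms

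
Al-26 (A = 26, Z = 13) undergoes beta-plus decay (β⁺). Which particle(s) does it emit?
β⁺: positron (e⁺) + neutrino (νₑ)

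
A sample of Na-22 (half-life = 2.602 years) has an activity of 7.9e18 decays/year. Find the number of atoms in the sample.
N = A/λ = 2.966e19 atoms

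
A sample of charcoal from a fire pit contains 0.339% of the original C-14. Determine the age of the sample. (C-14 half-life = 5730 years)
Age = t½ × log₂(1/ratio) = 47010 years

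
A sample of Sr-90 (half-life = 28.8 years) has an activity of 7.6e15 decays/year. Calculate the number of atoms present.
N = A/λ = 3.158e17 atoms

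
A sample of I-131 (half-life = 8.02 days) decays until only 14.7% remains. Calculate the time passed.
t = t½ × log₂(N₀/N) = 22.18 days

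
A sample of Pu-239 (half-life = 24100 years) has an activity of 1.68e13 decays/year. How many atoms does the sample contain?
N = A/λ = 5.841e17 atoms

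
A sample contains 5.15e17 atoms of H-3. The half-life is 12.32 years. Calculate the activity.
A = λN = 2.897e16 decays/year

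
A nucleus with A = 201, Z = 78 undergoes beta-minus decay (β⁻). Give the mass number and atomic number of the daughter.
Daughter: A = 201, Z = 79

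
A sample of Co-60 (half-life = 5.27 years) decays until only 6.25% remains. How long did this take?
t = t½ × log₂(N₀/N) = 21.08 years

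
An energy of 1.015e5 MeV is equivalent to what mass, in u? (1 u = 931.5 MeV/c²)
m = E/c² = 109 u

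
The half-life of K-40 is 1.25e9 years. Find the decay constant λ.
λ = ln(2)/t½ = 5.545e-10 year⁻¹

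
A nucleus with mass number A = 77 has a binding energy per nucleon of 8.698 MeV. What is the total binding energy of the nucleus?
B.E. = 8.698 × 77 = 669.7 MeV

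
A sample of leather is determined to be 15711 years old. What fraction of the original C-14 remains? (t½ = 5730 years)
N/N₀ = (1/2)^(t/t½) = 0.1495 = 14.9%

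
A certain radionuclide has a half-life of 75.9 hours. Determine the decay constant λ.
λ = ln(2)/t½ = 0.009132 hour⁻¹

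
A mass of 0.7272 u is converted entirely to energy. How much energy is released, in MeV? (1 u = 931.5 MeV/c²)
E = mc² = 677.4 MeV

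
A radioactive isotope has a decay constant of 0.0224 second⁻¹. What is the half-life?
t½ = ln(2)/λ = 30.94 seconds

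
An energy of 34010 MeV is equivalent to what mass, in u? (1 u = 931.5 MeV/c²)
m = E/c² = 36.51 u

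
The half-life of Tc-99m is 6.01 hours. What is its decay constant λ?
λ = ln(2)/t½ = 0.1153 hour⁻¹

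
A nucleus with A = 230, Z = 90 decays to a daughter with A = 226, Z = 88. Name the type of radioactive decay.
ΔA = -4, ΔZ = -2 ⇒ alpha decay (α)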